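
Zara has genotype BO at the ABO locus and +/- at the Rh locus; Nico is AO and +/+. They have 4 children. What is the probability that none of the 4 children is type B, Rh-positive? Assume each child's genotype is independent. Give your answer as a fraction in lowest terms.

81/256

ABO cross BO × AO → 1/4 O, 1/4 A, 1/4 B, 1/4 AB.
Rh cross +/- × +/+ → 1 Rh+; so P(type B, Rh-positive) = 1/4 × 1 = 1/4 per child.
P(not type B, Rh-positive) = 3/4 for one child; (3/4)^4 = 81/256.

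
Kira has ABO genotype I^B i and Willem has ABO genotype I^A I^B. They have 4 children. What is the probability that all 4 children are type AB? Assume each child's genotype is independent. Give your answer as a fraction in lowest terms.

ABO cross I^B i × I^A I^B → 1/4 A, 1/2 B, 1/4 AB.
So P(type AB) = 1/4 per child.
All 4 independent: (1/4)^4 = 1/256.

1/256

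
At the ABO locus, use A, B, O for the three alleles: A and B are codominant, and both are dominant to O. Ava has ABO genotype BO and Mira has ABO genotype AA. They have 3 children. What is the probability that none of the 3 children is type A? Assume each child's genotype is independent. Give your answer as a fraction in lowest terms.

ABO cross BO × AA → 1/2 A, 1/2 AB.
So P(type A) = 1/2 per child.
P(not type A) = 1/2 for one child; (1/2)^3 = 1/8.

1/8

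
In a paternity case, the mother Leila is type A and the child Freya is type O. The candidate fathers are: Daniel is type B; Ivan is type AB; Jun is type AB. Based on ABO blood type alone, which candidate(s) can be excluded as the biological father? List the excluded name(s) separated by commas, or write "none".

Ivan, Jun

A candidate is excluded only if no genotype consistent with his phenotype could produce a type O child with a type A mother.
Ivan (type AB): no genotype consistent with that phenotype can produce a type-O child with a type-A mother.
Jun (type AB): no genotype consistent with that phenotype can produce a type-O child with a type-A mother.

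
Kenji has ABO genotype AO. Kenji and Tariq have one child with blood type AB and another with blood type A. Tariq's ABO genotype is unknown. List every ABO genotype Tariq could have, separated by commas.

AB, BO

For each candidate genotype of Tariq, check whether crossing it with AO can produce every observed child phenotype.
  AA → possible child types {A} ✗
  AB → possible child types {A, B, AB} ✓
  AO → possible child types {O, A} ✗
  BB → possible child types {B, AB} ✗
  BO → possible child types {O, A, B, AB} ✓
  OO → possible child types {O, A} ✗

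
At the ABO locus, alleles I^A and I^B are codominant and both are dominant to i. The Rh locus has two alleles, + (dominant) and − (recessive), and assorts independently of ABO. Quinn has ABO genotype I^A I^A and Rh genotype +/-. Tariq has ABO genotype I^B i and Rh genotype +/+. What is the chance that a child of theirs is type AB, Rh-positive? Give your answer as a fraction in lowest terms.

1/2

ABO cross I^A I^A × I^B i → offspring phenotypes: 1/2 A, 1/2 AB.
Rh cross +/- × +/+ → 1 Rh+.
Independent loci: P(type AB, Rh-positive) = 1/2 × 1 = 1/2.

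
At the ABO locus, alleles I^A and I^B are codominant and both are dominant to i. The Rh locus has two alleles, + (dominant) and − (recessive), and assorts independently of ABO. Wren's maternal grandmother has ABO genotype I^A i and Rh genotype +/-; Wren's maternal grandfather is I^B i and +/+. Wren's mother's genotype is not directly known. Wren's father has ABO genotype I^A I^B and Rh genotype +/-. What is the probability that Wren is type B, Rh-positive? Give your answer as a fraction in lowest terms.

Wren's mother's ABO genotype from I^A i × I^B i: 1/4 I^A I^B, 1/4 I^A i, 1/4 I^B i, 1/4 i i.
Crossing each possibility with the father I^A I^B and summing P(type B): 1/4·1/4 + 1/4·1/4 + 1/4·1/2 + 1/4·1/2 = 3/8.
Similarly for Rh via the mother's Rh distribution: P(Rh+) = 7/8.
Independent loci: 3/8 × 7/8 = 21/64.

21/64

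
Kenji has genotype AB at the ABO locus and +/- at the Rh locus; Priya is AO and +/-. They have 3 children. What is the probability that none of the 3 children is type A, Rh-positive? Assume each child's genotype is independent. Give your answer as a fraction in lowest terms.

ABO cross AB × AO → 1/2 A, 1/4 B, 1/4 AB.
Rh cross +/- × +/- → 3/4 Rh+, 1/4 Rh-; so P(type A, Rh-positive) = 1/2 × 3/4 = 3/8 per child.
P(not type A, Rh-positive) = 5/8 for one child; (5/8)^3 = 125/512.

125/512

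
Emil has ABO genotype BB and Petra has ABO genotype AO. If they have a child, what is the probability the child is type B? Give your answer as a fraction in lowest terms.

1/2

ABO cross BB × AO → offspring phenotypes: 1/2 B, 1/2 AB.
So P(type B) = 1/2.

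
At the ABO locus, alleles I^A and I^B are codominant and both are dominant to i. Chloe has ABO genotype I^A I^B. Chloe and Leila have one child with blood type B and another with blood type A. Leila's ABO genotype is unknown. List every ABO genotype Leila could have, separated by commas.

I^A I^B, I^A i, I^B i, i i

For each candidate genotype of Leila, check whether crossing it with I^A I^B can produce every observed child phenotype.
  I^A I^A → possible child types {A, AB} ✗
  I^A I^B → possible child types {A, B, AB} ✓
  I^A i → possible child types {A, B, AB} ✓
  I^B I^B → possible child types {B, AB} ✗
  I^B i → possible child types {A, B, AB} ✓
  i i → possible child types {A, B} ✓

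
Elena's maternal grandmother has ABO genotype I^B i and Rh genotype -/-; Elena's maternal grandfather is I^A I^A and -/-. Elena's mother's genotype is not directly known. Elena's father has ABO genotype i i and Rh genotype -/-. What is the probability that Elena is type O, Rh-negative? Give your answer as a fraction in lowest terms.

1/4

Elena's mother's ABO genotype from I^B i × I^A I^A: 1/2 I^A I^B, 1/2 I^A i.
Crossing each possibility with the father i i and summing P(type O): 1/2·0 + 1/2·1/2 = 1/4.
Similarly for Rh via the mother's Rh distribution: P(Rh-) = 1.
Independent loci: 1/4 × 1 = 1/4.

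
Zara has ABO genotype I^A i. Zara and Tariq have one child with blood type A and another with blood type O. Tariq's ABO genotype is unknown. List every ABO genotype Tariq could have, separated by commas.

For each candidate genotype of Tariq, check whether crossing it with I^A i can produce every observed child phenotype.
  I^A I^A → possible child types {A} ✗
  I^A I^B → possible child types {A, B, AB} ✗
  I^A i → possible child types {O, A} ✓
  I^B I^B → possible child types {B, AB} ✗
  I^B i → possible child types {O, A, B, AB} ✓
  i i → possible child types {O, A} ✓

I^A i, I^B i, i i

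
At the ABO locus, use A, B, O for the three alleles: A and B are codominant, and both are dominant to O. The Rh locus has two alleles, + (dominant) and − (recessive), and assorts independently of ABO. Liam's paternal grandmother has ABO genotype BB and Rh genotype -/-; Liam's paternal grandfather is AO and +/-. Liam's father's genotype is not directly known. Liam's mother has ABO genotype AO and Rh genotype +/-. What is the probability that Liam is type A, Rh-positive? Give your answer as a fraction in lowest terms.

15/64

Liam's father's ABO genotype from BB × AO: 1/2 AB, 1/2 BO.
Crossing each possibility with the mother AO and summing P(type A): 1/2·1/2 + 1/2·1/4 = 3/8.
Similarly for Rh via the father's Rh distribution: P(Rh+) = 5/8.
Independent loci: 3/8 × 5/8 = 15/64.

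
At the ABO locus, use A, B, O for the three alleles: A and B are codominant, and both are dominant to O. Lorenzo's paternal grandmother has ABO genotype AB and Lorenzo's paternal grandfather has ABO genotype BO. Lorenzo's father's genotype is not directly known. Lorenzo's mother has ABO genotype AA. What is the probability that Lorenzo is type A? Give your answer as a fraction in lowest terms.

1/2

Lorenzo's father's ABO genotype from AB × BO: 1/4 AB, 1/4 AO, 1/4 BB, 1/4 BO.
Crossing each possibility with the mother AA and summing P(type A): 1/4·1/2 + 1/4·1 + 1/4·0 + 1/4·1/2 = 1/2.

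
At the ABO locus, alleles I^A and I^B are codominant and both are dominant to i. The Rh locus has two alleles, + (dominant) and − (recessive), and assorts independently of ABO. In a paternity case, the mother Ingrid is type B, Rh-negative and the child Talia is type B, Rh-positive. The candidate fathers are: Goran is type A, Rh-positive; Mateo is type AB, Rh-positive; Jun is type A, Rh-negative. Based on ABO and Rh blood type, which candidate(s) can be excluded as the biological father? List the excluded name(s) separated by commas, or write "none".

Jun

A candidate is excluded only if no genotype consistent with his phenotype could produce a type B, Rh-positive child with a type B, Rh-negative mother.
Jun (type A, Rh-): no genotype consistent with that phenotype can produce a type-B Rh+ child with a type-B mother.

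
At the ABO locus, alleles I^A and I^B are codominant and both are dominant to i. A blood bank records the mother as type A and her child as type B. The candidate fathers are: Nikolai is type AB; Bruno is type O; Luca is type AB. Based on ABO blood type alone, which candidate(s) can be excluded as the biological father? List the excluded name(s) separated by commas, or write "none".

A candidate is excluded only if no genotype consistent with his phenotype could produce a type B child with a type A mother.
Bruno (type O): no genotype consistent with that phenotype can produce a type-B child with a type-A mother.

Bruno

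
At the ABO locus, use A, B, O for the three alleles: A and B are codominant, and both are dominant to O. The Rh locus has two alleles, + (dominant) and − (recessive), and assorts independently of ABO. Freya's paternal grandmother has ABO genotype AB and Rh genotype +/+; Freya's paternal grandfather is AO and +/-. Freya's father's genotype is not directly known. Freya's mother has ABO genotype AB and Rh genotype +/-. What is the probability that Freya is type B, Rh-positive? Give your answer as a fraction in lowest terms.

7/32

Freya's father's ABO genotype from AB × AO: 1/4 AA, 1/4 AB, 1/4 AO, 1/4 BO.
Crossing each possibility with the mother AB and summing P(type B): 1/4·0 + 1/4·1/4 + 1/4·1/4 + 1/4·1/2 = 1/4.
Similarly for Rh via the father's Rh distribution: P(Rh+) = 7/8.
Independent loci: 1/4 × 7/8 = 7/32.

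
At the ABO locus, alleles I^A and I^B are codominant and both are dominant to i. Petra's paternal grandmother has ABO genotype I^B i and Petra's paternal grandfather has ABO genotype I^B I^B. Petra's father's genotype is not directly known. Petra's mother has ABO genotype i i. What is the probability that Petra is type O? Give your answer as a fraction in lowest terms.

1/4

Petra's father's ABO genotype from I^B i × I^B I^B: 1/2 I^B I^B, 1/2 I^B i.
Crossing each possibility with the mother i i and summing P(type O): 1/2·0 + 1/2·1/2 = 1/4.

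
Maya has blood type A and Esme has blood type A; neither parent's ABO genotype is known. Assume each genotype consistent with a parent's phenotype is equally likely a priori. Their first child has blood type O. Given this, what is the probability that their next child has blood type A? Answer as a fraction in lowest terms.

3/4

Possible genotypes: Maya ∈ {AA, AO}; Esme ∈ {AA, AO}.
Weight each parental genotype pair by prior × P(type-O child):
  AO × AO: posterior weight 1; P(next child type A) = 3/4.
Weighted sum = 3/4.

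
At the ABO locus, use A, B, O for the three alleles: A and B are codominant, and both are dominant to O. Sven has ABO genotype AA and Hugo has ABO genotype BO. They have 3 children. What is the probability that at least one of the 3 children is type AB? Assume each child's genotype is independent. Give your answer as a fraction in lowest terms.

ABO cross AA × BO → 1/2 A, 1/2 AB.
So P(type AB) = 1/2 per child.
P(none) = (1/2)^3 = 1/8; P(at least one) = 1 − 1/8 = 7/8.

7/8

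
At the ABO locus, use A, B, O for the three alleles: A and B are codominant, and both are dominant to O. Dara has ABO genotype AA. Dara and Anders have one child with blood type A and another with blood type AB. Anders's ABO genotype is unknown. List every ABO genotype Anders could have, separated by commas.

AB, BO

For each candidate genotype of Anders, check whether crossing it with AA can produce every observed child phenotype.
  AA → possible child types {A} ✗
  AB → possible child types {A, AB} ✓
  AO → possible child types {A} ✗
  BB → possible child types {AB} ✗
  BO → possible child types {A, AB} ✓
  OO → possible child types {A} ✗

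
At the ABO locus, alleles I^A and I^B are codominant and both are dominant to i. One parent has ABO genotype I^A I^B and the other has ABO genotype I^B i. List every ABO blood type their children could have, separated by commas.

A, B, AB

Gametes from I^A I^B × I^B i give offspring ABO genotypes I^A I^B, I^A i, I^B I^B, I^B i, i.e. phenotypes A, B, AB.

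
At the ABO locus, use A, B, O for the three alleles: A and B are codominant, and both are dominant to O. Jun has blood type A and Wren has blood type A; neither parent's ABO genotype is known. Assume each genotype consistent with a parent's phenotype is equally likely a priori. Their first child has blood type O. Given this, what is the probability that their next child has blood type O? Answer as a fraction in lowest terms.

1/4

Possible genotypes: Jun ∈ {AA, AO}; Wren ∈ {AA, AO}.
Weight each parental genotype pair by prior × P(type-O child):
  AO × AO: posterior weight 1; P(next child type O) = 1/4.
Weighted sum = 1/4.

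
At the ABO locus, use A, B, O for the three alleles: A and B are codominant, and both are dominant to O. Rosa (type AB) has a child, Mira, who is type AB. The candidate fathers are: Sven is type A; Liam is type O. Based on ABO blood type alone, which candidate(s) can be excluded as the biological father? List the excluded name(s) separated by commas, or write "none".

Liam

A candidate is excluded only if no genotype consistent with his phenotype could produce a type AB child with a type AB mother.
Liam (type O): no genotype consistent with that phenotype can produce a type-AB child with a type-AB mother.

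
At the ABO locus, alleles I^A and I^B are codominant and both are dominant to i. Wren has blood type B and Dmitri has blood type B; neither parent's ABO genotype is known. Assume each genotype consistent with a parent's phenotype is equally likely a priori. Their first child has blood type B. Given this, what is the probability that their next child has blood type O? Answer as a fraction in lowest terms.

1/20

Possible genotypes: Wren ∈ {I^B I^B, I^B i}; Dmitri ∈ {I^B I^B, I^B i}.
Weight each parental genotype pair by prior × P(type-B child):
  I^B I^B × I^B I^B: posterior weight 4/15; P(next child type O) = 0.
  I^B I^B × I^B i: posterior weight 4/15; P(next child type O) = 0.
  I^B i × I^B I^B: posterior weight 4/15; P(next child type O) = 0.
  I^B i × I^B i: posterior weight 1/5; P(next child type O) = 1/4.
Weighted sum = 1/20.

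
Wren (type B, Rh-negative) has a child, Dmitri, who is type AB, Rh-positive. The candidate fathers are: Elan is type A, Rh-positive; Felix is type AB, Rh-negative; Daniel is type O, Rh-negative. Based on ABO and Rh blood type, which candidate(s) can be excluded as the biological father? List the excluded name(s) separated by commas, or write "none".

A candidate is excluded only if no genotype consistent with his phenotype could produce a type AB, Rh-positive child with a type B, Rh-negative mother.
Felix (type AB, Rh-): no genotype consistent with that phenotype can produce a type-AB Rh+ child with a type-B mother.
Daniel (type O, Rh-): no genotype consistent with that phenotype can produce a type-AB Rh+ child with a type-B mother.

Felix, Daniel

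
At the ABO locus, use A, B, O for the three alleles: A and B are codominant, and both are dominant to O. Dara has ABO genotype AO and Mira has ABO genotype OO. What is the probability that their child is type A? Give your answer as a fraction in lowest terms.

ABO cross AO × OO → offspring phenotypes: 1/2 O, 1/2 A.
So P(type A) = 1/2.

1/2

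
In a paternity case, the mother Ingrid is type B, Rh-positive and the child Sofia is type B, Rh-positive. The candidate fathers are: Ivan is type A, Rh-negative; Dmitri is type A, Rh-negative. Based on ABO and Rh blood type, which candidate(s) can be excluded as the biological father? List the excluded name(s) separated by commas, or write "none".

none

A candidate is excluded only if no genotype consistent with his phenotype could produce a type B, Rh-positive child with a type B, Rh-positive mother.
Every candidate has at least one consistent genotype combination, so none can be excluded.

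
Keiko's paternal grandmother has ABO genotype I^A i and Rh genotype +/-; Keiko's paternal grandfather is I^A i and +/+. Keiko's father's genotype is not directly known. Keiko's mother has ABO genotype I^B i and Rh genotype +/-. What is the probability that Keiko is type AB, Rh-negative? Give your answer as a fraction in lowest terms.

1/32

Keiko's father's ABO genotype from I^A i × I^A i: 1/4 I^A I^A, 1/2 I^A i, 1/4 i i.
Crossing each possibility with the mother I^B i and summing P(type AB): 1/4·1/2 + 1/2·1/4 + 1/4·0 = 1/4.
Similarly for Rh via the father's Rh distribution: P(Rh-) = 1/8.
Independent loci: 1/4 × 1/8 = 1/32.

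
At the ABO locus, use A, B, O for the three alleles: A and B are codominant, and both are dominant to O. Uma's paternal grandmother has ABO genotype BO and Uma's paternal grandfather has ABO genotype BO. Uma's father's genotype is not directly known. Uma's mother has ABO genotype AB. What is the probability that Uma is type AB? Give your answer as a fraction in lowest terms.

1/4

Uma's father's ABO genotype from BO × BO: 1/4 BB, 1/2 BO, 1/4 OO.
Crossing each possibility with the mother AB and summing P(type AB): 1/4·1/2 + 1/2·1/4 + 1/4·0 = 1/4.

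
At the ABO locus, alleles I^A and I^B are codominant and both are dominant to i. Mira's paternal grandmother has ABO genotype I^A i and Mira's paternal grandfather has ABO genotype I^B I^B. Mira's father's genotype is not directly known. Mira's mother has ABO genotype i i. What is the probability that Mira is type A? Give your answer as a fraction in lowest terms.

1/4

Mira's father's ABO genotype from I^A i × I^B I^B: 1/2 I^A I^B, 1/2 I^B i.
Crossing each possibility with the mother i i and summing P(type A): 1/2·1/2 + 1/2·0 = 1/4.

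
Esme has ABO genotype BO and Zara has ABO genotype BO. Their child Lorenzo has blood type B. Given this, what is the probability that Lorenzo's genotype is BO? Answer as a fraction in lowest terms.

2/3

Cross BO × BO → 1/4 BB, 1/2 BO, 1/4 OO.
Type-B genotypes among offspring: BB (1/4), BO (1/2); total 3/4.
P(BO | type B) = (1/2) / (3/4) = 2/3.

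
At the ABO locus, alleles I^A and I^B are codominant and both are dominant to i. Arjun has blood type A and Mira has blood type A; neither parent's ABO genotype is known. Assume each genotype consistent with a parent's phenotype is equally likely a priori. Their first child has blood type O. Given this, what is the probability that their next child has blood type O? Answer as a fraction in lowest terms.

Possible genotypes: Arjun ∈ {I^A I^A, I^A i}; Mira ∈ {I^A I^A, I^A i}.
Weight each parental genotype pair by prior × P(type-O child):
  I^A i × I^A i: posterior weight 1; P(next child type O) = 1/4.
Weighted sum = 1/4.

1/4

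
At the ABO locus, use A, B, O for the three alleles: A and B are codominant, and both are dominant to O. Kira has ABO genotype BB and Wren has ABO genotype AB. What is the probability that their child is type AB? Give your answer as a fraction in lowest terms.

1/2

ABO cross BB × AB → offspring phenotypes: 1/2 B, 1/2 AB.
So P(type AB) = 1/2.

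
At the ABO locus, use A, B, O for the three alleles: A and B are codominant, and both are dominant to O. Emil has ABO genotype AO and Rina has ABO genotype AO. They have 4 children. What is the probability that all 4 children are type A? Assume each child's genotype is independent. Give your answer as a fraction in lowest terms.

81/256

ABO cross AO × AO → 1/4 O, 3/4 A.
So P(type A) = 3/4 per child.
All 4 independent: (3/4)^4 = 81/256.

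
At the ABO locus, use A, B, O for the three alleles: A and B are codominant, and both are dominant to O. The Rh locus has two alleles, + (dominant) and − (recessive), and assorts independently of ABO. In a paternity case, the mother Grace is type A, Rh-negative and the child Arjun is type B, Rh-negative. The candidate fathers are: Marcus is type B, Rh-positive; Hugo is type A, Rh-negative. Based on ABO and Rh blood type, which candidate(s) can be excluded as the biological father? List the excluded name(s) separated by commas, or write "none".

Hugo

A candidate is excluded only if no genotype consistent with his phenotype could produce a type B, Rh-negative child with a type A, Rh-negative mother.
Hugo (type A, Rh-): no genotype consistent with that phenotype can produce a type-B Rh- child with a type-A mother.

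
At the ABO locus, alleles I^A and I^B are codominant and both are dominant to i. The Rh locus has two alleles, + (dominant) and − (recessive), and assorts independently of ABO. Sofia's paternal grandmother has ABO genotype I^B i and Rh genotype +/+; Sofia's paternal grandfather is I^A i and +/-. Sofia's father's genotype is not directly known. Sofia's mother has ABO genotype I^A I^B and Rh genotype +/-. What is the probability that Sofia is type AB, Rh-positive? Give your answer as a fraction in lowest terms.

7/32

Sofia's father's ABO genotype from I^B i × I^A i: 1/4 I^A I^B, 1/4 I^A i, 1/4 I^B i, 1/4 i i.
Crossing each possibility with the mother I^A I^B and summing P(type AB): 1/4·1/2 + 1/4·1/4 + 1/4·1/4 + 1/4·0 = 1/4.
Similarly for Rh via the father's Rh distribution: P(Rh+) = 7/8.
Independent loci: 1/4 × 7/8 = 7/32.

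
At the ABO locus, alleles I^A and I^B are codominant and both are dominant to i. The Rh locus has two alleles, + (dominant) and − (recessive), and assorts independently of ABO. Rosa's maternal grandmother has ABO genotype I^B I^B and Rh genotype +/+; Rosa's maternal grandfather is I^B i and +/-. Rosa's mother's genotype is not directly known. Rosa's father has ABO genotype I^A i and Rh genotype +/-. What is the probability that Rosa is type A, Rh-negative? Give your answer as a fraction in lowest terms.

1/64

Rosa's mother's ABO genotype from I^B I^B × I^B i: 1/2 I^B I^B, 1/2 I^B i.
Crossing each possibility with the father I^A i and summing P(type A): 1/2·0 + 1/2·1/4 = 1/8.
Similarly for Rh via the mother's Rh distribution: P(Rh-) = 1/8.
Independent loci: 1/8 × 1/8 = 1/64.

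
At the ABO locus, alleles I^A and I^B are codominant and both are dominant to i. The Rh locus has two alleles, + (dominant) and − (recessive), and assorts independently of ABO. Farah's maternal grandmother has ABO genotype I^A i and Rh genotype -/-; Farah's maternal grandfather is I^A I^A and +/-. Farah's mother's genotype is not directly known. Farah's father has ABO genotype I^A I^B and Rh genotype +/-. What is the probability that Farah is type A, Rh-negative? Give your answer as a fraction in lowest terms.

Farah's mother's ABO genotype from I^A i × I^A I^A: 1/2 I^A I^A, 1/2 I^A i.
Crossing each possibility with the father I^A I^B and summing P(type A): 1/2·1/2 + 1/2·1/2 = 1/2.
Similarly for Rh via the mother's Rh distribution: P(Rh-) = 3/8.
Independent loci: 1/2 × 3/8 = 3/16.

3/16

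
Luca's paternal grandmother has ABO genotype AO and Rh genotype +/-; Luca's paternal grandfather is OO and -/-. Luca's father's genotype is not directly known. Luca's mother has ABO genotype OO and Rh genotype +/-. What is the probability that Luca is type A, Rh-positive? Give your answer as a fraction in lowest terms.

Luca's father's ABO genotype from AO × OO: 1/2 AO, 1/2 OO.
Crossing each possibility with the mother OO and summing P(type A): 1/2·1/2 + 1/2·0 = 1/4.
Similarly for Rh via the father's Rh distribution: P(Rh+) = 5/8.
Independent loci: 1/4 × 5/8 = 5/32.

5/32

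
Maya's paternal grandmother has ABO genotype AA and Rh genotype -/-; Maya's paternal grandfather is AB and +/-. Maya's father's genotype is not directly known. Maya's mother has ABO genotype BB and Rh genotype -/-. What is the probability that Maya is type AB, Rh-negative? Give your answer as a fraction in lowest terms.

9/16

Maya's father's ABO genotype from AA × AB: 1/2 AA, 1/2 AB.
Crossing each possibility with the mother BB and summing P(type AB): 1/2·1 + 1/2·1/2 = 3/4.
Similarly for Rh via the father's Rh distribution: P(Rh-) = 3/4.
Independent loci: 3/4 × 3/4 = 9/16.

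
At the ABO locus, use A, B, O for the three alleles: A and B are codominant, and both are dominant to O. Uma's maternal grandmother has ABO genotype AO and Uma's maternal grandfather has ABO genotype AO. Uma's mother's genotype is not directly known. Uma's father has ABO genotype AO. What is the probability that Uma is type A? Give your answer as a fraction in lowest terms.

Uma's mother's ABO genotype from AO × AO: 1/4 AA, 1/2 AO, 1/4 OO.
Crossing each possibility with the father AO and summing P(type A): 1/4·1 + 1/2·3/4 + 1/4·1/2 = 3/4.

3/4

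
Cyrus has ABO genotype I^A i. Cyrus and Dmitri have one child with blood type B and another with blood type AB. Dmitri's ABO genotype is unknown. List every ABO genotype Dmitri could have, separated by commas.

I^A I^B, I^B I^B, I^B i

For each candidate genotype of Dmitri, check whether crossing it with I^A i can produce every observed child phenotype.
  I^A I^A → possible child types {A} ✗
  I^A I^B → possible child types {A, B, AB} ✓
  I^A i → possible child types {O, A} ✗
  I^B I^B → possible child types {B, AB} ✓
  I^B i → possible child types {O, A, B, AB} ✓
  i i → possible child types {O, A} ✗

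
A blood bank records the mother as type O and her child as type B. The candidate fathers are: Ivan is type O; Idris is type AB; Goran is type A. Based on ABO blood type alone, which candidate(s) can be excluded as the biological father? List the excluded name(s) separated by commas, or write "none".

A candidate is excluded only if no genotype consistent with his phenotype could produce a type B child with a type O mother.
Ivan (type O): no genotype consistent with that phenotype can produce a type-B child with a type-O mother.
Goran (type A): no genotype consistent with that phenotype can produce a type-B child with a type-O mother.

Ivan, Goran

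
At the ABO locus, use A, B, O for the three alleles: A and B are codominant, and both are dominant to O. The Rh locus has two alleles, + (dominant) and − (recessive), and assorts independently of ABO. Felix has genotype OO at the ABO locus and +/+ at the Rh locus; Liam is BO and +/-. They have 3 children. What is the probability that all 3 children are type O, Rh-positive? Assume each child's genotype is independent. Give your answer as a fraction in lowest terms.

1/8

ABO cross OO × BO → 1/2 O, 1/2 B.
Rh cross +/+ × +/- → 1 Rh+; so P(type O, Rh-positive) = 1/2 × 1 = 1/2 per child.
All 3 independent: (1/2)^3 = 1/8.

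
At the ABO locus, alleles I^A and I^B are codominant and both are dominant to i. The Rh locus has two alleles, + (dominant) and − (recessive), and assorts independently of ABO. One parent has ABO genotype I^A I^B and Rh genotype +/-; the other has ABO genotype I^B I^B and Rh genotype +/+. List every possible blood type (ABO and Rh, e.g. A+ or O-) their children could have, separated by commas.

Gametes from I^A I^B × I^B I^B give offspring ABO genotypes I^A I^B, I^B I^B, i.e. phenotypes B, AB.
Rh cross +/- × +/+ → phenotypes Rh+.
Combining independently: B+, AB+.

B+, AB+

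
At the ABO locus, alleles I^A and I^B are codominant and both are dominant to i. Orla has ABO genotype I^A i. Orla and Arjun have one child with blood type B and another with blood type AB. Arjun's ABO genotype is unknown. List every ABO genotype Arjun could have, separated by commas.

For each candidate genotype of Arjun, check whether crossing it with I^A i can produce every observed child phenotype.
  I^A I^A → possible child types {A} ✗
  I^A I^B → possible child types {A, B, AB} ✓
  I^A i → possible child types {O, A} ✗
  I^B I^B → possible child types {B, AB} ✓
  I^B i → possible child types {O, A, B, AB} ✓
  i i → possible child types {O, A} ✗

I^A I^B, I^B I^B, I^B i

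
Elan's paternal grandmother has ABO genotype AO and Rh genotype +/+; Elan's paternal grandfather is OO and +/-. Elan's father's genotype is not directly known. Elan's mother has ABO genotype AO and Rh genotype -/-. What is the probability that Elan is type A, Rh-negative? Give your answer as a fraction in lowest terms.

5/32

Elan's father's ABO genotype from AO × OO: 1/2 AO, 1/2 OO.
Crossing each possibility with the mother AO and summing P(type A): 1/2·3/4 + 1/2·1/2 = 5/8.
Similarly for Rh via the father's Rh distribution: P(Rh-) = 1/4.
Independent loci: 5/8 × 1/4 = 5/32.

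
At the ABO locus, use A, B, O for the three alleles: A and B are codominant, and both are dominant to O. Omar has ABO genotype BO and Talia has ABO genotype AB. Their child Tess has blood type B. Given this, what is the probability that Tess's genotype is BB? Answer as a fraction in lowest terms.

1/2

Cross BO × AB → 1/4 AB, 1/4 AO, 1/4 BB, 1/4 BO.
Type-B genotypes among offspring: BB (1/4), BO (1/4); total 1/2.
P(BB | type B) = (1/4) / (1/2) = 1/2.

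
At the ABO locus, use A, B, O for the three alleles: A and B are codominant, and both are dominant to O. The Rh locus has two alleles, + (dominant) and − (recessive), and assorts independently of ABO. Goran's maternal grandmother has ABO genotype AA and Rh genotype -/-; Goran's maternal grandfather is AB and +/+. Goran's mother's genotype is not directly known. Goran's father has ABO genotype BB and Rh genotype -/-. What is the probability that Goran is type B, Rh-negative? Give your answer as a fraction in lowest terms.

1/8

Goran's mother's ABO genotype from AA × AB: 1/2 AA, 1/2 AB.
Crossing each possibility with the father BB and summing P(type B): 1/2·0 + 1/2·1/2 = 1/4.
Similarly for Rh via the mother's Rh distribution: P(Rh-) = 1/2.
Independent loci: 1/4 × 1/2 = 1/8.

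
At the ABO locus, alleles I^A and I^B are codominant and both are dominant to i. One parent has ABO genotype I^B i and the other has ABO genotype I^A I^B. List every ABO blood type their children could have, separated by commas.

A, B, AB

Gametes from I^B i × I^A I^B give offspring ABO genotypes I^A I^B, I^A i, I^B I^B, I^B i, i.e. phenotypes A, B, AB.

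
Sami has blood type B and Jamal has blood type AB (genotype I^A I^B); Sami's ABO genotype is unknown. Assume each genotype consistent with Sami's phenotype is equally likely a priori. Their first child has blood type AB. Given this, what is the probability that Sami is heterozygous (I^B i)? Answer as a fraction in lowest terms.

Possible genotypes: Sami ∈ {I^B I^B, I^B i}; Jamal ∈ {I^A I^B}.
Weight each parental genotype pair by prior × P(type-AB child):
  I^B I^B × I^A I^B: posterior weight 2/3.
  I^B i × I^A I^B: posterior weight 1/3.
Sum the posterior weight over pairs where Sami is I^B i: 1/3.

1/3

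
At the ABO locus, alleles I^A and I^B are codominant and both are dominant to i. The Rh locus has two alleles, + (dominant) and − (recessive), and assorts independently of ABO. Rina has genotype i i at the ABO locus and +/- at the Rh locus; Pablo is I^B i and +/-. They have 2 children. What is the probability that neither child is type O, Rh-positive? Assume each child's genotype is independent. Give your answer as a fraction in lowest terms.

25/64

ABO cross i i × I^B i → 1/2 O, 1/2 B.
Rh cross +/- × +/- → 3/4 Rh+, 1/4 Rh-; so P(type O, Rh-positive) = 1/2 × 3/4 = 3/8 per child.
P(not type O, Rh-positive) = 5/8 for one child; (5/8)^2 = 25/64.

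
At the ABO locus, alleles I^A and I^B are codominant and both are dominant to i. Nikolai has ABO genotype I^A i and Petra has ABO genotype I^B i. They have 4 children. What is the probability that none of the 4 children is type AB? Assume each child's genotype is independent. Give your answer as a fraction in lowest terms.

ABO cross I^A i × I^B i → 1/4 O, 1/4 A, 1/4 B, 1/4 AB.
So P(type AB) = 1/4 per child.
P(not type AB) = 3/4 for one child; (3/4)^4 = 81/256.

81/256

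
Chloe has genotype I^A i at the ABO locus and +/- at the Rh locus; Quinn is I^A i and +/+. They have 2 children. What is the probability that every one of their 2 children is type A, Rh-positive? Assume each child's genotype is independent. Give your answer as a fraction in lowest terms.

ABO cross I^A i × I^A i → 1/4 O, 3/4 A.
Rh cross +/- × +/+ → 1 Rh+; so P(type A, Rh-positive) = 3/4 × 1 = 3/4 per child.
All 2 independent: (3/4)^2 = 9/16.

9/16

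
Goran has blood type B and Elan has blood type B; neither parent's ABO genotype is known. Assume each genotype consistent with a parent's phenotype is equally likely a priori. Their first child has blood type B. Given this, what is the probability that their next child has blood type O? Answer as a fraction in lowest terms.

1/20

Possible genotypes: Goran ∈ {BB, BO}; Elan ∈ {BB, BO}.
Weight each parental genotype pair by prior × P(type-B child):
  BB × BB: posterior weight 4/15; P(next child type O) = 0.
  BB × BO: posterior weight 4/15; P(next child type O) = 0.
  BO × BB: posterior weight 4/15; P(next child type O) = 0.
  BO × BO: posterior weight 1/5; P(next child type O) = 1/4.
Weighted sum = 1/20.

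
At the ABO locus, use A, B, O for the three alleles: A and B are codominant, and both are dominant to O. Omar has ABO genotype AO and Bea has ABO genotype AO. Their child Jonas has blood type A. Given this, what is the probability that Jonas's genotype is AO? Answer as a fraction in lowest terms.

2/3

Cross AO × AO → 1/4 AA, 1/2 AO, 1/4 OO.
Type-A genotypes among offspring: AA (1/4), AO (1/2); total 3/4.
P(AO | type A) = (1/2) / (3/4) = 2/3.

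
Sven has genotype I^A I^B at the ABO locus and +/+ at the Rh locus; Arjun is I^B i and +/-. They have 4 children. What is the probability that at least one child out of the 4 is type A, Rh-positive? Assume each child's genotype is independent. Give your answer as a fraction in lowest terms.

175/256

ABO cross I^A I^B × I^B i → 1/4 A, 1/2 B, 1/4 AB.
Rh cross +/+ × +/- → 1 Rh+; so P(type A, Rh-positive) = 1/4 × 1 = 1/4 per child.
P(none) = (3/4)^4 = 81/256; P(at least one) = 1 − 81/256 = 175/256.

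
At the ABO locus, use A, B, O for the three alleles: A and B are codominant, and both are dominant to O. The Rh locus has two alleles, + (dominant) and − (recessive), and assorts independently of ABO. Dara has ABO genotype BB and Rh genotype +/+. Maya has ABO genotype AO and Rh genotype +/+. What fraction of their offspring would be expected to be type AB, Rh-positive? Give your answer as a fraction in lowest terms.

ABO cross BB × AO → offspring phenotypes: 1/2 B, 1/2 AB.
Rh cross +/+ × +/+ → 1 Rh+.
Independent loci: P(type AB, Rh-positive) = 1/2 × 1 = 1/2.

1/2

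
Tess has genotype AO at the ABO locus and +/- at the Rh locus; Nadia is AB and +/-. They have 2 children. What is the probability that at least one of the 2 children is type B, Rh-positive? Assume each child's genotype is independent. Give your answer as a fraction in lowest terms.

ABO cross AO × AB → 1/2 A, 1/4 B, 1/4 AB.
Rh cross +/- × +/- → 3/4 Rh+, 1/4 Rh-; so P(type B, Rh-positive) = 1/4 × 3/4 = 3/16 per child.
P(none) = (13/16)^2 = 169/256; P(at least one) = 1 − 169/256 = 87/256.

87/256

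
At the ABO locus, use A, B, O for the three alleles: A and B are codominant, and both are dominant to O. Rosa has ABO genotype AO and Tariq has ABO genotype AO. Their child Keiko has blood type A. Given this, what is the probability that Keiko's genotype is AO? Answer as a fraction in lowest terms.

Cross AO × AO → 1/4 AA, 1/2 AO, 1/4 OO.
Type-A genotypes among offspring: AA (1/4), AO (1/2); total 3/4.
P(AO | type A) = (1/2) / (3/4) = 2/3.

2/3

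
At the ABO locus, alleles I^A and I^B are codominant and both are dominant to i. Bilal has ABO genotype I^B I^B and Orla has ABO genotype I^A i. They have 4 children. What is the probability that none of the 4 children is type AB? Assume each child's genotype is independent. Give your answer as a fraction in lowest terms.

ABO cross I^B I^B × I^A i → 1/2 B, 1/2 AB.
So P(type AB) = 1/2 per child.
P(not type AB) = 1/2 for one child; (1/2)^4 = 1/16.

1/16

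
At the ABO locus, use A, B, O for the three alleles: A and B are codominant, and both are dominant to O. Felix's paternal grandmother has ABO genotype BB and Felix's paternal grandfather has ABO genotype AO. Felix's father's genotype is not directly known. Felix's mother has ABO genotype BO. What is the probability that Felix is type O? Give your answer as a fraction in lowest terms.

Felix's father's ABO genotype from BB × AO: 1/2 AB, 1/2 BO.
Crossing each possibility with the mother BO and summing P(type O): 1/2·0 + 1/2·1/4 = 1/8.

1/8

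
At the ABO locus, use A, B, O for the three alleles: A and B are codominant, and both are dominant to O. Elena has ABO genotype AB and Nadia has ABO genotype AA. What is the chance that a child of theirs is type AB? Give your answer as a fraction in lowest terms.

ABO cross AB × AA → offspring phenotypes: 1/2 A, 1/2 AB.
So P(type AB) = 1/2.

1/2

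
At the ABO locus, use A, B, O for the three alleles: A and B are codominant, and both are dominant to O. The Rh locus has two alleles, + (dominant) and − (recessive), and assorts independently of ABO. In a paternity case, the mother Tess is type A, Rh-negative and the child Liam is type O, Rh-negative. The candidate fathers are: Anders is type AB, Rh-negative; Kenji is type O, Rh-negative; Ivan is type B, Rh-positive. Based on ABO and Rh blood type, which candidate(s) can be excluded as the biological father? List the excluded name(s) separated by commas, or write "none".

A candidate is excluded only if no genotype consistent with his phenotype could produce a type O, Rh-negative child with a type A, Rh-negative mother.
Anders (type AB, Rh-): no genotype consistent with that phenotype can produce a type-O Rh- child with a type-A mother.

Anders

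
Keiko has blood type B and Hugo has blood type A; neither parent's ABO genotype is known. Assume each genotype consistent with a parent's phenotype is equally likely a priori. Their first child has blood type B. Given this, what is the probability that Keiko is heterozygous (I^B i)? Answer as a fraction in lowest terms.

Possible genotypes: Keiko ∈ {I^B I^B, I^B i}; Hugo ∈ {I^A I^A, I^A i}.
Weight each parental genotype pair by prior × P(type-B child):
  I^B I^B × I^A i: posterior weight 2/3.
  I^B i × I^A i: posterior weight 1/3.
Sum the posterior weight over pairs where Keiko is I^B i: 1/3.

1/3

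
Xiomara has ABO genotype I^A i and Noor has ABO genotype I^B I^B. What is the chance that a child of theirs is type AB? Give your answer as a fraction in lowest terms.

ABO cross I^A i × I^B I^B → offspring phenotypes: 1/2 B, 1/2 AB.
So P(type AB) = 1/2.

1/2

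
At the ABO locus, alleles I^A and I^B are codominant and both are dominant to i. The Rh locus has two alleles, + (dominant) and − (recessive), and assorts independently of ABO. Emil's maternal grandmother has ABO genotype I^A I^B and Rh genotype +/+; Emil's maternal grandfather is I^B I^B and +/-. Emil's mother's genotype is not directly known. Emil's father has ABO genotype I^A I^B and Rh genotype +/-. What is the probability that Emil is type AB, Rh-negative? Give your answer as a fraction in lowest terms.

1/16

Emil's mother's ABO genotype from I^A I^B × I^B I^B: 1/2 I^A I^B, 1/2 I^B I^B.
Crossing each possibility with the father I^A I^B and summing P(type AB): 1/2·1/2 + 1/2·1/2 = 1/2.
Similarly for Rh via the mother's Rh distribution: P(Rh-) = 1/8.
Independent loci: 1/2 × 1/8 = 1/16.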